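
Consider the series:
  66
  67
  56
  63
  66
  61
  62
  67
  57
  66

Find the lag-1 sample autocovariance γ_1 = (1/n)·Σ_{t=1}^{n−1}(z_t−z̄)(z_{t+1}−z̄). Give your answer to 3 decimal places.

-6.551

Mean z̄ = (66 + 67 + 56 + 63 + 66 + 61 + 62 + 67 + 57 + 66)/10 = 63.1000
Σ_{t=1}^{9}(z_t−z̄)(z_{t+1}−z̄) = -65.5100
γ_1 = -65.5100 / 10 = -6.551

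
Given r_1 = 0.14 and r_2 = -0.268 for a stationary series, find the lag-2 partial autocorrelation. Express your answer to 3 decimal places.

φ_{22} = (r_2 − r_1²) / (1 − r_1²)
r_1² = (0.14)² = 0.0196
Numerator = -0.268 − 0.0196 = -0.2876; denominator = 1 − 0.0196 = 0.9804
φ_{22} = -0.2876 / 0.9804 = -0.293

-0.293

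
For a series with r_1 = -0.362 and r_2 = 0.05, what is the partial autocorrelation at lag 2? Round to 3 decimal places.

φ_{22} = (r_2 − r_1²) / (1 − r_1²)
r_1² = (-0.362)² = 0.131044
Numerator = 0.05 − 0.1310 = -0.0810; denominator = 1 − 0.1310 = 0.8690
φ_{22} = -0.0810 / 0.8690 = -0.093

-0.093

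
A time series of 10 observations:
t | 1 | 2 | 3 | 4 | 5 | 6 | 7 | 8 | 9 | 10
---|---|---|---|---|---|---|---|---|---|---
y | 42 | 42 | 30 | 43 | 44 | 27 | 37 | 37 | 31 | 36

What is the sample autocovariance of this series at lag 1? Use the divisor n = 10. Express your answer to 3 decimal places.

Mean ȳ = (42 + 42 + 30 + 43 + 44 + 27 + 37 + 37 + 31 + 36)/10 = 36.9000
Σ_{t=1}^{9}(y_t−ȳ)(y_{t+1}−ȳ) = -74.5100
γ_1 = -74.5100 / 10 = -7.451

-7.451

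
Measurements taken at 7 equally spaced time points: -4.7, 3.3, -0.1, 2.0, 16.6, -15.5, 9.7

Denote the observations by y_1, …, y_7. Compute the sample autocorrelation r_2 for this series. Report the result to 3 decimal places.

Mean ȳ = (-4.7 + 3.3 − 0.1 + 2.0 + 16.6 − 15.5 + 9.7)/7 = 1.6143
Numerator Σ_{t=1}^{5}(y_t−ȳ)(y_{t+2}−ȳ) = 100.3539
Denominator Σ(y_t−ȳ)² = 628.6486
r_2 = 100.3539 / 628.6486 = 0.160

0.160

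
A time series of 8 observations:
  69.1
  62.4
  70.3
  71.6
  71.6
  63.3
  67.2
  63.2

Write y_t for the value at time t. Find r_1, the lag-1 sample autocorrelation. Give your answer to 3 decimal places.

-0.081

Mean ȳ = (69.1 + 62.4 + 70.3 + 71.6 + 71.6 + 63.3 + 67.2 + 63.2)/8 = 67.3375
Deviations from mean: 1.7625, -4.9375, 2.9625, 4.2625, 4.2625, -4.0375, -0.1375, -4.1375
Numerator Σ_{t=1}^{7}(y_t−ȳ)(y_{t+1}−ȳ) = -8.6189
Denominator Σ(y_t−ȳ)² = 106.0388
r_1 = -8.6189 / 106.0388 = -0.081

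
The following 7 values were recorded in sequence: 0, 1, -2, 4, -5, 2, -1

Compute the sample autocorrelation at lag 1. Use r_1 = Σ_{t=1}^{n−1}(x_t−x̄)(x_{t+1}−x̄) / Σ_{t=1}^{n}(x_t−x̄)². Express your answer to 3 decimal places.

-0.826

Mean x̄ = (0 + 1 − 2 + 4 − 5 + 2 − 1)/7 = -0.1429
Deviations from mean: 0.1429, 1.1429, -1.8571, 4.1429, -4.8571, 2.1429, -0.8571
Σ(x_t−x̄)(x_{t+1}−x̄) = (0.1633) + (-2.1224) + (-7.6939) + (-20.1224) + (-10.4082) + (-1.8367) = -42.0204
Denominator Σ(x_t−x̄)² = 50.8571
r_1 = -42.0204 / 50.8571 = -0.826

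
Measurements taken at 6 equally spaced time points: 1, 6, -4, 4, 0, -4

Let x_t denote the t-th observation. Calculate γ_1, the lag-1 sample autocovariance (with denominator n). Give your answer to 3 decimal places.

Mean x̄ = (1 + 6 − 4 + 4 + 0 − 4)/6 = 0.5000
Σ_{t=1}^{5}(x_t−x̄)(x_{t+1}−x̄) = -37.2500
γ_1 = -37.2500 / 6 = -6.208

-6.208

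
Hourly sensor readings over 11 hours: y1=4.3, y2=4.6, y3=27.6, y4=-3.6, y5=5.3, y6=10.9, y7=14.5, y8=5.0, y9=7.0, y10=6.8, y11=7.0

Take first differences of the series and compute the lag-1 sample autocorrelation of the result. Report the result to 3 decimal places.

-0.566

First differences Δy: 0.3, 23.0, -31.2, 8.9, 5.6, 3.6, -9.5, 2.0, -0.2, 0.2
Mean of differences = 0.2700
Numerator Σ(Δy_t−Δȳ)(Δy_{t+1}−Δȳ) = -972.6869
Denominator Σ(Δy_t−Δȳ)² = 1719.6610
r_1(Δy) = -972.6869 / 1719.6610 = -0.566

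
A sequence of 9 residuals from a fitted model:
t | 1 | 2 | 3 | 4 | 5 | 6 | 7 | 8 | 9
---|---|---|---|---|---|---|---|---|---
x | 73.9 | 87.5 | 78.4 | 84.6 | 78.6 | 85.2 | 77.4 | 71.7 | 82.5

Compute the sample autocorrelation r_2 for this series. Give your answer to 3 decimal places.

0.107

Mean x̄ = (73.9 + 87.5 + 78.4 + 84.6 + 78.6 + 85.2 + 77.4 + 71.7 + 82.5)/9 = 79.9778
Σ(x_t−x̄)(x_{t+2}−x̄) = (9.5894) + (34.7694) + (2.1738) + (24.1383) + (3.5516) + (-43.2284) + (-6.5017) = 24.4923
Denominator Σ(x_t−x̄)² = 228.0756
r_2 = 24.4923 / 228.0756 = 0.107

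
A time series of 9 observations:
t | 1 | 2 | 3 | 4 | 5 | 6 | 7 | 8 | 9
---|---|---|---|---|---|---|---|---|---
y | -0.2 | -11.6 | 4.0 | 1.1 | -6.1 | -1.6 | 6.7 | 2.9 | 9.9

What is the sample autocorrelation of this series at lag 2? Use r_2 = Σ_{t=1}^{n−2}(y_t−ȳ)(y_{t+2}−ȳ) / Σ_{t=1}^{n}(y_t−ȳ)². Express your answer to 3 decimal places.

Mean ȳ = (-0.2 − 11.6 + 4.0 + 1.1 − 6.1 − 1.6 + 6.7 + 2.9 + 9.9)/9 = 0.5667
Σ(y_t−ȳ)(y_{t+2}−ȳ) = (-2.6322) + (-6.4889) + (-22.8889) + (-1.1556) + (-40.8889) + (-5.0556) + (57.2444) = -21.8656
Denominator Σ(y_t−ȳ)² = 340.0000
r_2 = -21.8656 / 340.0000 = -0.064

-0.064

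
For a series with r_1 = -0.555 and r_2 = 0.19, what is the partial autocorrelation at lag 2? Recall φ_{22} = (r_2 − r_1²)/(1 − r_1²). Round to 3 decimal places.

φ_{22} = (r_2 − r_1²) / (1 − r_1²)
r_1² = (-0.555)² = 0.308025
Numerator = 0.19 − 0.3080 = -0.1180; denominator = 1 − 0.3080 = 0.6920
φ_{22} = -0.1180 / 0.6920 = -0.171

-0.171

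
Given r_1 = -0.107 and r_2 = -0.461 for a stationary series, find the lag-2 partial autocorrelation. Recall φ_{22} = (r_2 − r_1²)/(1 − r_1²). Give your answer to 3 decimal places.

-0.478

φ_{22} = (r_2 − r_1²) / (1 − r_1²)
r_1² = (-0.107)² = 0.011449
Numerator = -0.461 − 0.0114 = -0.4724; denominator = 1 − 0.0114 = 0.9886
φ_{22} = -0.4724 / 0.9886 = -0.478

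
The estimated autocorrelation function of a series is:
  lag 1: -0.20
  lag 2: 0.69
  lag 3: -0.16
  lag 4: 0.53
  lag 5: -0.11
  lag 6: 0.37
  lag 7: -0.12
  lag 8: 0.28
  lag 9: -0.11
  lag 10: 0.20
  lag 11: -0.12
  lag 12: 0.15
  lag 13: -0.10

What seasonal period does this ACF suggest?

2

The largest autocorrelation is r_2 = 0.69, with weaker echoes at lags 4 (0.53), 6 (0.37), 8 (0.28), 10 (0.20) and 12 (0.15); the remaining lags stay at or below -0.10.
The dominant spike at lag 2 indicates a seasonal period of 2.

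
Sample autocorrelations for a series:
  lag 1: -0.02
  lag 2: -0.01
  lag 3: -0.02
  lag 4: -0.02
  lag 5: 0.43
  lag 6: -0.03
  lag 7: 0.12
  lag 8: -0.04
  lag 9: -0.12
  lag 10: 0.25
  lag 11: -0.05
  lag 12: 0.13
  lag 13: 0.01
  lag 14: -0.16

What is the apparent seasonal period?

5

The largest autocorrelation is r_5 = 0.43, with a weaker echo at lag 10 (0.25); the remaining lags stay at or below 0.13.
The dominant spike at lag 5 indicates a seasonal period of 5.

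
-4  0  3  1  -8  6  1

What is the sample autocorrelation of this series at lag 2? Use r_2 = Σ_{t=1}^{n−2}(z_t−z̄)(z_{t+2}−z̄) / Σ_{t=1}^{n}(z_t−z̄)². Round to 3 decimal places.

Mean z̄ = (-4 + 0 + 3 + 1 − 8 + 6 + 1)/7 = -0.1429
Deviations from mean: -3.8571, 0.1429, 3.1429, 1.1429, -7.8571, 6.1429, 1.1429
Numerator Σ_{t=1}^{5}(z_t−z̄)(z_{t+2}−z̄) = -38.6122
Denominator Σ(z_t−z̄)² = 126.8571
r_2 = -38.6122 / 126.8571 = -0.304

-0.304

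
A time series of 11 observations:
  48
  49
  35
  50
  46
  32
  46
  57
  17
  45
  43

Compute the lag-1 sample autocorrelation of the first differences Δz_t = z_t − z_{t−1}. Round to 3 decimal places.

-0.566

First differences Δz: 1, -14, 15, -4, -14, 14, 11, -40, 28, -2
Mean of differences = -0.5000
Numerator Σ(Δz_t−Δz̄)(Δz_{t+1}−Δz̄) = -1888.2500
Denominator Σ(Δz_t−Δz̄)² = 3336.5000
r_1(Δz) = -1888.2500 / 3336.5000 = -0.566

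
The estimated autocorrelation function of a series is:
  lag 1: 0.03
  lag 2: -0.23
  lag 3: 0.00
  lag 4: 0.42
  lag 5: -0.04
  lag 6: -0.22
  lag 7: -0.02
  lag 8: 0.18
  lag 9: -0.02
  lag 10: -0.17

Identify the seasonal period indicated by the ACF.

4

The largest autocorrelation is r_4 = 0.42, with a weaker echo at lag 8 (0.18); the remaining lags stay at or below 0.03.
The dominant spike at lag 4 indicates a seasonal period of 4.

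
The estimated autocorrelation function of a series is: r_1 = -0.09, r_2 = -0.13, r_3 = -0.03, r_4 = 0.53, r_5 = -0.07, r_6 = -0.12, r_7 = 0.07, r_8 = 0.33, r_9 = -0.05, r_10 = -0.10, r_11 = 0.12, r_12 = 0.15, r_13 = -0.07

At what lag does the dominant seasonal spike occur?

The largest autocorrelation is r_4 = 0.53, with weaker echoes at lags 8 (0.33) and 12 (0.15); the remaining lags stay at or below 0.12.
The dominant spike at lag 4 indicates a seasonal period of 4.

4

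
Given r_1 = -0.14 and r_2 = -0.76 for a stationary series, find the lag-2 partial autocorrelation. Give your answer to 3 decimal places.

-0.795

φ_{22} = (r_2 − r_1²) / (1 − r_1²)
r_1² = (-0.14)² = 0.0196
Numerator = -0.76 − 0.0196 = -0.7796; denominator = 1 − 0.0196 = 0.9804
φ_{22} = -0.7796 / 0.9804 = -0.795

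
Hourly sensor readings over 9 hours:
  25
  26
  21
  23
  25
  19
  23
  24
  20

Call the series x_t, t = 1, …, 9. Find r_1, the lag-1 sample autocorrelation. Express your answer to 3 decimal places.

Mean x̄ = (25 + 26 + 21 + 23 + 25 + 19 + 23 + 24 + 20)/9 = 22.8889
Numerator Σ_{t=1}^{8}(x_t−x̄)(x_{t+1}−x̄) = -11.0123
Denominator Σ(x_t−x̄)² = 46.8889
r_1 = -11.0123 / 46.8889 = -0.235

-0.235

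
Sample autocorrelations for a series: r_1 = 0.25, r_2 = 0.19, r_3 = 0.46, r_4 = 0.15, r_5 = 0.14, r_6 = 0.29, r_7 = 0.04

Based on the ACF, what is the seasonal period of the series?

3

The largest autocorrelation is r_3 = 0.46, with a weaker echo at lag 6 (0.29); the remaining lags stay at or below 0.25. The elevated value at lag 1 (0.25), dropping to 0.19 at lag 2, reflects decaying short-term dependence rather than seasonality.
The dominant spike at lag 3 indicates a seasonal period of 3.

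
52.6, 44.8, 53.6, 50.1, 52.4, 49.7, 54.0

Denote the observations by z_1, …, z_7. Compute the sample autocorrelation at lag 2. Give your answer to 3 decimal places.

Mean z̄ = (52.6 + 44.8 + 53.6 + 50.1 + 52.4 + 49.7 + 54.0)/7 = 51.0286
Deviations from mean: 1.5714, -6.2286, 2.5714, -0.9286, 1.3714, -1.3286, 2.9714
Σ(z_t−z̄)(z_{t+2}−z̄) = (4.0408) + (5.7837) + (3.5265) + (1.2337) + (4.0751) = 18.6598
Denominator Σ(z_t−z̄)² = 61.2143
r_2 = 18.6598 / 61.2143 = 0.305

0.305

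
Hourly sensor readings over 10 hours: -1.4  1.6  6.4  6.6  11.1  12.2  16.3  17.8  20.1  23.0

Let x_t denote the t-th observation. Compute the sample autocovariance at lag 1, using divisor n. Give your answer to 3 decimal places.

Mean x̄ = (-1.4 + 1.6 + 6.4 + 6.6 + 11.1 + 12.2 + 16.3 + 17.8 + 20.1 + 23.0)/10 = 11.3700
Σ_{t=1}^{9}(x_t−x̄)(x_{t+1}−x̄) = 391.5461
γ_1 = 391.5461 / 10 = 39.155

39.155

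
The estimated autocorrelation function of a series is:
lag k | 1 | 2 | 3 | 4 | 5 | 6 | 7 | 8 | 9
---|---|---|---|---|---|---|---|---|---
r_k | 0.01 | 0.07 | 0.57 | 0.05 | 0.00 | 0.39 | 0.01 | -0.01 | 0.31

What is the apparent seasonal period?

The largest autocorrelation is r_3 = 0.57, with weaker echoes at lags 6 (0.39) and 9 (0.31); the remaining lags stay at or below 0.07.
The dominant spike at lag 3 indicates a seasonal period of 3.

3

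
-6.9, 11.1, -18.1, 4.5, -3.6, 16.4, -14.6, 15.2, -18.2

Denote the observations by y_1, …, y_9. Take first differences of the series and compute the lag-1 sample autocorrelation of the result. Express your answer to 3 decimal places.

First differences Δy: 18.0, -29.2, 22.6, -8.1, 20.0, -31.0, 29.8, -33.4
Mean of differences = -1.4125
Numerator Σ(Δy_t−Δȳ)(Δy_{t+1}−Δȳ) = -4065.9039
Denominator Σ(Δy_t−Δȳ)² = 5101.6488
r_1(Δy) = -4065.9039 / 5101.6488 = -0.797

-0.797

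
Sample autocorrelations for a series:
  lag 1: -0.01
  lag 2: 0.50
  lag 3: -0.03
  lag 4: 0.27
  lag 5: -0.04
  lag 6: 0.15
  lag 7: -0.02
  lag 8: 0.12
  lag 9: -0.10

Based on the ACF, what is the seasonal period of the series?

The largest autocorrelation is r_2 = 0.50, with weaker echoes at lags 4 (0.27) and 6 (0.15); the remaining lags stay at or below 0.12.
The dominant spike at lag 2 indicates a seasonal period of 2.

2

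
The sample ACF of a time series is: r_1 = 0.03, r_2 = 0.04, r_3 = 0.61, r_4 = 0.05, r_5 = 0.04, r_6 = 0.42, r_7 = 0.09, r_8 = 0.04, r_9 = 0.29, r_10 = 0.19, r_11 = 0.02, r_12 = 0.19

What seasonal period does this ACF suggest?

3

The largest autocorrelation is r_3 = 0.61, with weaker echoes at lags 6 (0.42) and 9 (0.29); the remaining lags stay at or below 0.19.
The dominant spike at lag 3 indicates a seasonal period of 3.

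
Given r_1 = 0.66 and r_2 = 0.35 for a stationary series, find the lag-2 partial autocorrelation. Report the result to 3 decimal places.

φ_{22} = (r_2 − r_1²) / (1 − r_1²)
r_1² = (0.66)² = 0.4356
Numerator = 0.35 − 0.4356 = -0.0856; denominator = 1 − 0.4356 = 0.5644
φ_{22} = -0.0856 / 0.5644 = -0.152

-0.152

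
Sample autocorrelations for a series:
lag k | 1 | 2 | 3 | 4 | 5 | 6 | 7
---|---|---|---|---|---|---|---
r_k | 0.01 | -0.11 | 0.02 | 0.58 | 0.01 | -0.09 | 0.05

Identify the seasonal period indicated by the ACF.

4

The largest autocorrelation is r_4 = 0.58; the remaining lags stay at or below 0.05.
The dominant spike at lag 4 indicates a seasonal period of 4.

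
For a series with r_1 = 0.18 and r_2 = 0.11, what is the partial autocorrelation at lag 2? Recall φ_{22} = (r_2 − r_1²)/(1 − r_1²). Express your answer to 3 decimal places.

0.080

φ_{22} = (r_2 − r_1²) / (1 − r_1²)
r_1² = (0.18)² = 0.0324
Numerator = 0.11 − 0.0324 = 0.0776; denominator = 1 − 0.0324 = 0.9676
φ_{22} = 0.0776 / 0.9676 = 0.080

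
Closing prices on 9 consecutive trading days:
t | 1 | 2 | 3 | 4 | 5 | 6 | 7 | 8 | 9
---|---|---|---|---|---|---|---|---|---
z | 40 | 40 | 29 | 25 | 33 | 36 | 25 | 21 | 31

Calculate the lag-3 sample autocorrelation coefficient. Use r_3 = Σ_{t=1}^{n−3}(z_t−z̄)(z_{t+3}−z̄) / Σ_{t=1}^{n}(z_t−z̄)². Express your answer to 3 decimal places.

Mean z̄ = (40 + 40 + 29 + 25 + 33 + 36 + 25 + 21 + 31)/9 = 31.1111
Numerator Σ_{t=1}^{6}(z_t−z̄)(z_{t+3}−z̄) = -30.1481
Denominator Σ(z_t−z̄)² = 366.8889
r_3 = -30.1481 / 366.8889 = -0.082

-0.082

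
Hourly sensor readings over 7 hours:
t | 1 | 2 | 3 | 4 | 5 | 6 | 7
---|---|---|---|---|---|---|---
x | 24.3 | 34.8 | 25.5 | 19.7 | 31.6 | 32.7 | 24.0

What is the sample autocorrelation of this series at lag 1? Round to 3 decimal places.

-0.278

Mean x̄ = (24.3 + 34.8 + 25.5 + 19.7 + 31.6 + 32.7 + 24.0)/7 = 27.5143
Deviations from mean: -3.2143, 7.2857, -2.0143, -7.8143, 4.0857, 5.1857, -3.5143
Numerator Σ_{t=1}^{6}(x_t−x̄)(x_{t+1}−x̄) = -51.3173
Denominator Σ(x_t−x̄)² = 184.4686
r_1 = -51.3173 / 184.4686 = -0.278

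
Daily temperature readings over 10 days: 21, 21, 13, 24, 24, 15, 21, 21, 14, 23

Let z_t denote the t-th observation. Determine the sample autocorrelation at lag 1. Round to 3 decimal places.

-0.443

Mean z̄ = (21 + 21 + 13 + 24 + 24 + 15 + 21 + 21 + 14 + 23)/10 = 19.7000
Numerator Σ_{t=1}^{9}(z_t−z̄)(z_{t+1}−z̄) = -68.1900
Denominator Σ(z_t−z̄)² = 154.1000
r_1 = -68.1900 / 154.1000 = -0.443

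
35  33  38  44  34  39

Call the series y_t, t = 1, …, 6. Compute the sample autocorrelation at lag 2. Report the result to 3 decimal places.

Mean ȳ = (35 + 33 + 38 + 44 + 34 + 39)/6 = 37.1667
Deviations from mean: -2.1667, -4.1667, 0.8333, 6.8333, -3.1667, 1.8333
Σ(y_t−ȳ)(y_{t+2}−ȳ) = (-1.8056) + (-28.4722) + (-2.6389) + (12.5278) = -20.3889
Denominator Σ(y_t−ȳ)² = 82.8333
r_2 = -20.3889 / 82.8333 = -0.246

-0.246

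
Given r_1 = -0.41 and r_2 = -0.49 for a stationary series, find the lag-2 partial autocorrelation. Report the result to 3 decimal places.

-0.791

φ_{22} = (r_2 − r_1²) / (1 − r_1²)
r_1² = (-0.41)² = 0.1681
Numerator = -0.49 − 0.1681 = -0.6581; denominator = 1 − 0.1681 = 0.8319
φ_{22} = -0.6581 / 0.8319 = -0.791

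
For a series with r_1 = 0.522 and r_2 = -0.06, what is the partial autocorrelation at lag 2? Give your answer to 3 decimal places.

φ_{22} = (r_2 − r_1²) / (1 − r_1²)
r_1² = (0.522)² = 0.272484
Numerator = -0.06 − 0.2725 = -0.3325; denominator = 1 − 0.2725 = 0.7275
φ_{22} = -0.3325 / 0.7275 = -0.457

-0.457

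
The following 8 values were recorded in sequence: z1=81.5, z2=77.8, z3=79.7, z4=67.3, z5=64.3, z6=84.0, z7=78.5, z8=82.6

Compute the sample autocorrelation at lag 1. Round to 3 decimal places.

0.088

Mean z̄ = (81.5 + 77.8 + 79.7 + 67.3 + 64.3 + 84.0 + 78.5 + 82.6)/8 = 76.9625
Deviations from mean: 4.5375, 0.8375, 2.7375, -9.6625, -12.6625, 7.0375, 1.5375, 5.6375
Σ(z_t−z̄)(z_{t+1}−z̄) = (3.8002) + (2.2927) + (-26.4511) + (122.3514) + (-89.1123) + (10.8202) + (8.6677) = 32.3686
Denominator Σ(z_t−z̄)² = 366.1588
r_1 = 32.3686 / 366.1588 = 0.088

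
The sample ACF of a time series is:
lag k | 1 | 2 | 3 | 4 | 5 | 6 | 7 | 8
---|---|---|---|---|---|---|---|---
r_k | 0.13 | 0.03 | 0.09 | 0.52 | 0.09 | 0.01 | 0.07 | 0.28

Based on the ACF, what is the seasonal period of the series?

The largest autocorrelation is r_4 = 0.52, with a weaker echo at lag 8 (0.28); the remaining lags stay at or below 0.13.
The dominant spike at lag 4 indicates a seasonal period of 4.

4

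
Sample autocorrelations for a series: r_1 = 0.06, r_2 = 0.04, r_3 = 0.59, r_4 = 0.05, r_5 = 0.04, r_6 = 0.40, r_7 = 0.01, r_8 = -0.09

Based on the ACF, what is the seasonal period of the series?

3

The largest autocorrelation is r_3 = 0.59, with a weaker echo at lag 6 (0.40); the remaining lags stay at or below 0.06.
The dominant spike at lag 3 indicates a seasonal period of 3.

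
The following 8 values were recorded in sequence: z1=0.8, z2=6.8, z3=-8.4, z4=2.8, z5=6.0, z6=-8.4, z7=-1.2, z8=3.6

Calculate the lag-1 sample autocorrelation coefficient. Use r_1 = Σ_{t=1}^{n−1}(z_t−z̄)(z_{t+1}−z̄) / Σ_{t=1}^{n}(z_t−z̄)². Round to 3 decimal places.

-0.417

Mean z̄ = (0.8 + 6.8 − 8.4 + 2.8 + 6.0 − 8.4 − 1.2 + 3.6)/8 = 0.2500
Numerator Σ_{t=1}^{7}(z_t−z̄)(z_{t+1}−z̄) = -102.5025
Denominator Σ(z_t−z̄)² = 245.7400
r_1 = -102.5025 / 245.7400 = -0.417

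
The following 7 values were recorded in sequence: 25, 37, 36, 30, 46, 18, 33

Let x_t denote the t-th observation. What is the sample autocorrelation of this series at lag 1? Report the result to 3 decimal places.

Mean x̄ = (25 + 37 + 36 + 30 + 46 + 18 + 33)/7 = 32.1429
Deviations from mean: -7.1429, 4.8571, 3.8571, -2.1429, 13.8571, -14.1429, 0.8571
Numerator Σ_{t=1}^{6}(x_t−x̄)(x_{t+1}−x̄) = -262.0204
Denominator Σ(x_t−x̄)² = 486.8571
r_1 = -262.0204 / 486.8571 = -0.538

-0.538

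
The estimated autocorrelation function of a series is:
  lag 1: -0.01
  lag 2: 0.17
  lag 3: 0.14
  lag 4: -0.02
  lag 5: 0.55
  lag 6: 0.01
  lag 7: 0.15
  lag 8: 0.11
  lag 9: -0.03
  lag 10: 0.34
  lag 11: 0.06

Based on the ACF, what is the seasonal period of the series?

The largest autocorrelation is r_5 = 0.55, with a weaker echo at lag 10 (0.34); the remaining lags stay at or below 0.17.
The dominant spike at lag 5 indicates a seasonal period of 5.

5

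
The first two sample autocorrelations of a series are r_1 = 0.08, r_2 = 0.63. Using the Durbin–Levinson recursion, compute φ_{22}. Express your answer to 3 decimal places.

φ_{22} = (r_2 − r_1²) / (1 − r_1²)
r_1² = (0.08)² = 0.0064
Numerator = 0.63 − 0.0064 = 0.6236; denominator = 1 − 0.0064 = 0.9936
φ_{22} = 0.6236 / 0.9936 = 0.628

0.628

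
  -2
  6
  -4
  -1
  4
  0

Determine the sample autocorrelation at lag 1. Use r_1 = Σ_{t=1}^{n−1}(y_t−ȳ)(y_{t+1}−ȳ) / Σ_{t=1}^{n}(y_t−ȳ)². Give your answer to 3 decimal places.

-0.542

Mean ȳ = (-2 + 6 − 4 − 1 + 4 + 0)/6 = 0.5000
Deviations from mean: -2.5000, 5.5000, -4.5000, -1.5000, 3.5000, -0.5000
Σ(y_t−ȳ)(y_{t+1}−ȳ) = (-13.7500) + (-24.7500) + (6.7500) + (-5.2500) + (-1.7500) = -38.7500
Denominator Σ(y_t−ȳ)² = 71.5000
r_1 = -38.7500 / 71.5000 = -0.542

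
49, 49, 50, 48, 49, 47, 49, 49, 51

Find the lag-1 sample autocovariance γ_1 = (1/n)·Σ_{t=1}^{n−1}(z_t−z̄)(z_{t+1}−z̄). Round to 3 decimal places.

-0.111

Mean z̄ = (49 + 49 + 50 + 48 + 49 + 47 + 49 + 49 + 51)/9 = 49.0000
Σ_{t=1}^{8}(z_t−z̄)(z_{t+1}−z̄) = -1.0000
γ_1 = -1.0000 / 9 = -0.111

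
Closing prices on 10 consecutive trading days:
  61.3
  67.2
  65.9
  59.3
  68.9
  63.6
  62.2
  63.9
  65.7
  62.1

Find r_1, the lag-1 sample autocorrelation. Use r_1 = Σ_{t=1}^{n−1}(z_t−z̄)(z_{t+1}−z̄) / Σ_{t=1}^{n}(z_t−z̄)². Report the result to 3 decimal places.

-0.506

Mean z̄ = (61.3 + 67.2 + 65.9 + 59.3 + 68.9 + 63.6 + 62.2 + 63.9 + 65.7 + 62.1)/10 = 64.0100
Numerator Σ_{t=1}^{9}(z_t−z̄)(z_{t+1}−z̄) = -39.0271
Denominator Σ(z_t−z̄)² = 77.1490
r_1 = -39.0271 / 77.1490 = -0.506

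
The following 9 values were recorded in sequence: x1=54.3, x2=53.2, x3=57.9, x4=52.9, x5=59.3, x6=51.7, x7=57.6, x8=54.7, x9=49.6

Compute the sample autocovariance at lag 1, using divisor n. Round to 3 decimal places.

-4.469

Mean x̄ = (54.3 + 53.2 + 57.9 + 52.9 + 59.3 + 51.7 + 57.6 + 54.7 + 49.6)/9 = 54.5778
Σ_{t=1}^{8}(x_t−x̄)(x_{t+1}−x̄) = -40.2172
γ_1 = -40.2172 / 9 = -4.469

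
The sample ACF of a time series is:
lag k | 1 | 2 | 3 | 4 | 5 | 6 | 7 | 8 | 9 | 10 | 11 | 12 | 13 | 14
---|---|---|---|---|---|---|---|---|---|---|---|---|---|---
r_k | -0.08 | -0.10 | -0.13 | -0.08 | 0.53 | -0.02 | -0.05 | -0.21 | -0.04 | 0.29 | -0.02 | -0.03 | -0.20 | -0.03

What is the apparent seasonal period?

The largest autocorrelation is r_5 = 0.53, with a weaker echo at lag 10 (0.29); the remaining lags stay at or below -0.02.
The dominant spike at lag 5 indicates a seasonal period of 5.

5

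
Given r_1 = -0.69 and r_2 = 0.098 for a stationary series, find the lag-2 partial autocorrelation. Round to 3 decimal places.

-0.722

φ_{22} = (r_2 − r_1²) / (1 − r_1²)
r_1² = (-0.69)² = 0.4761
Numerator = 0.098 − 0.4761 = -0.3781; denominator = 1 − 0.4761 = 0.5239
φ_{22} = -0.3781 / 0.5239 = -0.722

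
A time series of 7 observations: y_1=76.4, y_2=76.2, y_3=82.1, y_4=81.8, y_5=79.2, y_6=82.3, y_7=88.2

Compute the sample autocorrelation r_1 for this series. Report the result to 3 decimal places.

0.223

Mean ȳ = (76.4 + 76.2 + 82.1 + 81.8 + 79.2 + 82.3 + 88.2)/7 = 80.8857
Σ(y_t−ȳ)(y_{t+1}−ȳ) = (21.0188) + (-5.6898) + (1.1102) + (-1.5412) + (-2.3841) + (10.3445) = 22.8584
Denominator Σ(y_t−ȳ)² = 102.7286
r_1 = 22.8584 / 102.7286 = 0.223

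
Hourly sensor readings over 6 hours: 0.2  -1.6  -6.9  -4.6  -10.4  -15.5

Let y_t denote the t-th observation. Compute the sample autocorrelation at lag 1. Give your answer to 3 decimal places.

Mean ȳ = (0.2 − 1.6 − 6.9 − 4.6 − 10.4 − 15.5)/6 = -6.4667
Deviations from mean: 6.6667, 4.8667, -0.4333, 1.8667, -3.9333, -9.0333
Numerator Σ_{t=1}^{5}(y_t−ȳ)(y_{t+1}−ȳ) = 57.7156
Denominator Σ(y_t−ȳ)² = 168.8733
r_1 = 57.7156 / 168.8733 = 0.342

0.342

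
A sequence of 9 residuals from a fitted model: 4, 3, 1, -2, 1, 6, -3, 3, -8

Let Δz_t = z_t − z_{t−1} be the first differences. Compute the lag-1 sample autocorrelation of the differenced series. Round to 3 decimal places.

-0.572

First differences Δz: -1, -2, -3, 3, 5, -9, 6, -11
Mean of differences = -1.5000
Numerator Σ(Δz_t−Δz̄)(Δz_{t+1}−Δz̄) = -153.2500
Denominator Σ(Δz_t−Δz̄)² = 268.0000
r_1(Δz) = -153.2500 / 268.0000 = -0.572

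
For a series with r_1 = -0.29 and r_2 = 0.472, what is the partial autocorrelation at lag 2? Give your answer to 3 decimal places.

0.424

φ_{22} = (r_2 − r_1²) / (1 − r_1²)
r_1² = (-0.29)² = 0.0841
Numerator = 0.472 − 0.0841 = 0.3879; denominator = 1 − 0.0841 = 0.9159
φ_{22} = 0.3879 / 0.9159 = 0.424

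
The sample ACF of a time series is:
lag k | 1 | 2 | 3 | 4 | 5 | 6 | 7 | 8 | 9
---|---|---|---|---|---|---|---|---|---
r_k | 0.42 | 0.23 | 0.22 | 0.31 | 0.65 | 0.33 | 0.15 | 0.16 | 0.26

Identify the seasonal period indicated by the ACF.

5

The largest autocorrelation is r_5 = 0.65; the remaining lags stay at or below 0.42. The elevated value at lag 1 (0.42), dropping to 0.23 at lag 2, reflects decaying short-term dependence rather than seasonality.
The dominant spike at lag 5 indicates a seasonal period of 5.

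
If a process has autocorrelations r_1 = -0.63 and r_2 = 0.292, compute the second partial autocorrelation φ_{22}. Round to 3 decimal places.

φ_{22} = (r_2 − r_1²) / (1 − r_1²)
r_1² = (-0.63)² = 0.3969
Numerator = 0.292 − 0.3969 = -0.1049; denominator = 1 − 0.3969 = 0.6031
φ_{22} = -0.1049 / 0.6031 = -0.174

-0.174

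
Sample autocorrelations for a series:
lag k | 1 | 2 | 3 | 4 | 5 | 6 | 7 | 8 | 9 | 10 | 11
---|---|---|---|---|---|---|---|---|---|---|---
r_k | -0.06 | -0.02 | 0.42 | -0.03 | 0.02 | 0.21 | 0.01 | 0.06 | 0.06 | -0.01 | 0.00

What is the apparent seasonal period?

The largest autocorrelation is r_3 = 0.42, with a weaker echo at lag 6 (0.21); the remaining lags stay at or below 0.06.
The dominant spike at lag 3 indicates a seasonal period of 3.

3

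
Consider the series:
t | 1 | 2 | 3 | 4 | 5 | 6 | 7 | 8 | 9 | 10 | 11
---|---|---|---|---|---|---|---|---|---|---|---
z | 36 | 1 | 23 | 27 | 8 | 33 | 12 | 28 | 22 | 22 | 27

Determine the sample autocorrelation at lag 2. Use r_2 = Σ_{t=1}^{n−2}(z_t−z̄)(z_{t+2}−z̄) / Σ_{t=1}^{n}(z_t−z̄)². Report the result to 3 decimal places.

Mean z̄ = (36 + 1 + 23 + 27 + 8 + 33 + 12 + 28 + 22 + 22 + 27)/11 = 21.7273
Numerator Σ_{t=1}^{9}(z_t−z̄)(z_{t+2}−z̄) = 155.5785
Denominator Σ(z_t−z̄)² = 1140.1818
r_2 = 155.5785 / 1140.1818 = 0.136

0.136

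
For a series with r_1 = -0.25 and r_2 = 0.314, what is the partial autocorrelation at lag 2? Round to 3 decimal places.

φ_{22} = (r_2 − r_1²) / (1 − r_1²)
r_1² = (-0.25)² = 0.0625
Numerator = 0.314 − 0.0625 = 0.2515; denominator = 1 − 0.0625 = 0.9375
φ_{22} = 0.2515 / 0.9375 = 0.268

0.268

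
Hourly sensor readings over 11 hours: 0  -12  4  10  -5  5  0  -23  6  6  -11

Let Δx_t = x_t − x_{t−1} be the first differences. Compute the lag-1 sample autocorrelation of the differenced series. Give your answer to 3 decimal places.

-0.378

First differences Δx: -12, 16, 6, -15, 10, -5, -23, 29, 0, -17
Mean of differences = -1.1000
Numerator Σ(Δx_t−Δx̄)(Δx_{t+1}−Δx̄) = -919.4100
Denominator Σ(Δx_t−Δx̄)² = 2432.9000
r_1(Δx) = -919.4100 / 2432.9000 = -0.378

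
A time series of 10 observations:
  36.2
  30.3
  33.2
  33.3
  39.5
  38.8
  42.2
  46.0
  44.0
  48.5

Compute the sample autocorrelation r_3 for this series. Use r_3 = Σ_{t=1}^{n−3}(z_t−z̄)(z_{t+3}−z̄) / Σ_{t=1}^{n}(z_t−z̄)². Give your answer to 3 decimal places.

0.086

Mean z̄ = (36.2 + 30.3 + 33.2 + 33.3 + 39.5 + 38.8 + 42.2 + 46.0 + 44.0 + 48.5)/10 = 39.2000
Numerator Σ_{t=1}^{7}(z_t−z̄)(z_{t+3}−z̄) = 27.7500
Denominator Σ(z_t−z̄)² = 324.0400
r_3 = 27.7500 / 324.0400 = 0.086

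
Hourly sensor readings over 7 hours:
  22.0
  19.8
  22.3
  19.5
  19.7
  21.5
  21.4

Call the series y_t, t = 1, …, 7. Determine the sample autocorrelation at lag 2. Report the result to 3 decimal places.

Mean ȳ = (22.0 + 19.8 + 22.3 + 19.5 + 19.7 + 21.5 + 21.4)/7 = 20.8857
Deviations from mean: 1.1143, -1.0857, 1.4143, -1.3857, -1.1857, 0.6143, 0.5143
Numerator Σ_{t=1}^{5}(y_t−ȳ)(y_{t+2}−ȳ) = -0.0576
Denominator Σ(y_t−ȳ)² = 8.3886
r_2 = -0.0576 / 8.3886 = -0.007

-0.007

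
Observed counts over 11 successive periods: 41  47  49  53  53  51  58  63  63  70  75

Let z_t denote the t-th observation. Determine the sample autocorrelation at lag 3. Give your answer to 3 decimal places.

0.196

Mean z̄ = (41 + 47 + 49 + 53 + 53 + 51 + 58 + 63 + 63 + 70 + 75)/11 = 56.6364
Numerator Σ_{t=1}^{8}(z_t−z̄)(z_{t+3}−z̄) = 206.0579
Denominator Σ(z_t−z̄)² = 1052.5455
r_3 = 206.0579 / 1052.5455 = 0.196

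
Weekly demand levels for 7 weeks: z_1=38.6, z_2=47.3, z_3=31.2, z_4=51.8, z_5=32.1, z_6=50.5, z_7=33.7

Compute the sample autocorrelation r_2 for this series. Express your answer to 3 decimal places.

0.716

Mean z̄ = (38.6 + 47.3 + 31.2 + 51.8 + 32.1 + 50.5 + 33.7)/7 = 40.7429
Σ(z_t−z̄)(z_{t+2}−z̄) = (20.4490) + (72.5033) + (82.4776) + (107.8861) + (60.8704) = 344.1863
Denominator Σ(z_t−z̄)² = 480.4171
r_2 = 344.1863 / 480.4171 = 0.716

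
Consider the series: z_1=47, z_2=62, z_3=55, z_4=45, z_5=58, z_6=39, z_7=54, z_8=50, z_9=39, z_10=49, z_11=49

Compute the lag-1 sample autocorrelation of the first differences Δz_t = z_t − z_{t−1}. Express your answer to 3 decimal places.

-0.601

First differences Δz: 15, -7, -10, 13, -19, 15, -4, -11, 10, 0
Mean of differences = 0.2000
Numerator Σ(Δz_t−Δz̄)(Δz_{t+1}−Δz̄) = -820.4400
Denominator Σ(Δz_t−Δz̄)² = 1365.6000
r_1(Δz) = -820.4400 / 1365.6000 = -0.601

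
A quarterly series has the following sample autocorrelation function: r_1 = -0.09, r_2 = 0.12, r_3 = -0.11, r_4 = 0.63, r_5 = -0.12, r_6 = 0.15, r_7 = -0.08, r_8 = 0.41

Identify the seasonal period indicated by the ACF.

The largest autocorrelation is r_4 = 0.63, with a weaker echo at lag 8 (0.41); the remaining lags stay at or below 0.15.
The dominant spike at lag 4 indicates a seasonal period of 4.

4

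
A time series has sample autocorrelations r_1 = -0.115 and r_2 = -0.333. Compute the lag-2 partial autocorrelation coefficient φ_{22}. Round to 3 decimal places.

-0.351

φ_{22} = (r_2 − r_1²) / (1 − r_1²)
r_1² = (-0.115)² = 0.013225
Numerator = -0.333 − 0.0132 = -0.3462; denominator = 1 − 0.0132 = 0.9868
φ_{22} = -0.3462 / 0.9868 = -0.351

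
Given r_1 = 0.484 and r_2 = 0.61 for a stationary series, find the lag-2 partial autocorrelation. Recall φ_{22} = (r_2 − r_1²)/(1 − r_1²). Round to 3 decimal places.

φ_{22} = (r_2 − r_1²) / (1 − r_1²)
r_1² = (0.484)² = 0.234256
Numerator = 0.61 − 0.2343 = 0.3757; denominator = 1 − 0.2343 = 0.7657
φ_{22} = 0.3757 / 0.7657 = 0.491

0.491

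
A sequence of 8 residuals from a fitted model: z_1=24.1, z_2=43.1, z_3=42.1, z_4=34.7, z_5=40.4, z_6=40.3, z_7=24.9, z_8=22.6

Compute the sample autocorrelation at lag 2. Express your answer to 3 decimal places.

-0.274

Mean z̄ = (24.1 + 43.1 + 42.1 + 34.7 + 40.4 + 40.3 + 24.9 + 22.6)/8 = 34.0250
Deviations from mean: -9.9250, 9.0750, 8.0750, 0.6750, 6.3750, 6.2750, -9.1250, -11.4250
Numerator Σ_{t=1}^{6}(z_t−z̄)(z_{t+2}−z̄) = -148.1688
Denominator Σ(z_t−z̄)² = 540.3350
r_2 = -148.1688 / 540.3350 = -0.274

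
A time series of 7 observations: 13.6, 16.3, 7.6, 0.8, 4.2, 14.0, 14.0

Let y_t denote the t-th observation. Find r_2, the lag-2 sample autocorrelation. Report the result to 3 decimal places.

Mean ȳ = (13.6 + 16.3 + 7.6 + 0.8 + 4.2 + 14.0 + 14.0)/7 = 10.0714
Deviations from mean: 3.5286, 6.2286, -2.4714, -9.2714, -5.8714, 3.9286, 3.9286
Numerator Σ_{t=1}^{5}(y_t−ȳ)(y_{t+2}−ȳ) = -111.4473
Denominator Σ(y_t−ȳ)² = 208.6543
r_2 = -111.4473 / 208.6543 = -0.534

-0.534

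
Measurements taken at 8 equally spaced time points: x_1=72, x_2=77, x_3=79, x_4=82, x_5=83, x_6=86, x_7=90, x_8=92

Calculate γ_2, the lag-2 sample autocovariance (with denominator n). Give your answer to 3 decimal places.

Mean x̄ = (72 + 77 + 79 + 82 + 83 + 86 + 90 + 92)/8 = 82.6250
Σ_{t=1}^{6}(x_t−x̄)(x_{t+2}−x̄) = 72.9688
γ_2 = 72.9688 / 8 = 9.121

9.121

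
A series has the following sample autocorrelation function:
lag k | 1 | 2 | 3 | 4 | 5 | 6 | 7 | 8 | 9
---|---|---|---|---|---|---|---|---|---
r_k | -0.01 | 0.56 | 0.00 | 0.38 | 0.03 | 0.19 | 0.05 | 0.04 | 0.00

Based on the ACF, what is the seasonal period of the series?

2

The largest autocorrelation is r_2 = 0.56, with weaker echoes at lags 4 (0.38) and 6 (0.19); the remaining lags stay at or below 0.05.
The dominant spike at lag 2 indicates a seasonal period of 2.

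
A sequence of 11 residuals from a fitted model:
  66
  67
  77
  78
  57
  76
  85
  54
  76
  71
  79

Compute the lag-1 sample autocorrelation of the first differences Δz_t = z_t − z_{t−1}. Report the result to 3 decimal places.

-0.538

First differences Δz: 1, 10, 1, -21, 19, 9, -31, 22, -5, 8
Mean of differences = 1.3000
Numerator Σ(Δz_t−Δz̄)(Δz_{t+1}−Δz̄) = -1346.8900
Denominator Σ(Δz_t−Δz̄)² = 2502.1000
r_1(Δz) = -1346.8900 / 2502.1000 = -0.538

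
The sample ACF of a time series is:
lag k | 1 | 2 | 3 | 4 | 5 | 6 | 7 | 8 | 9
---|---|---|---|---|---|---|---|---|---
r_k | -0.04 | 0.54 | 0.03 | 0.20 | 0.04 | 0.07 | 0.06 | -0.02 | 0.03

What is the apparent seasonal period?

2

The largest autocorrelation is r_2 = 0.54, with a weaker echo at lag 4 (0.20); the remaining lags stay at or below 0.07.
The dominant spike at lag 2 indicates a seasonal period of 2.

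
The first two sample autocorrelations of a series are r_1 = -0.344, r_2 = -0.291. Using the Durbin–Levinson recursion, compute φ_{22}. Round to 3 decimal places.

φ_{22} = (r_2 − r_1²) / (1 − r_1²)
r_1² = (-0.344)² = 0.118336
Numerator = -0.291 − 0.1183 = -0.4093; denominator = 1 − 0.1183 = 0.8817
φ_{22} = -0.4093 / 0.8817 = -0.464

-0.464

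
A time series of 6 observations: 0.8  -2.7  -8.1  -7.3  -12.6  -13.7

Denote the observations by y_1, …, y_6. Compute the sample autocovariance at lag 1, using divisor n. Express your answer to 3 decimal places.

11.258

Mean ȳ = (0.8 − 2.7 − 8.1 − 7.3 − 12.6 − 13.7)/6 = -7.2667
Σ_{t=1}^{5}(y_t−ȳ)(y_{t+1}−ȳ) = 67.5489
γ_1 = 67.5489 / 6 = 11.258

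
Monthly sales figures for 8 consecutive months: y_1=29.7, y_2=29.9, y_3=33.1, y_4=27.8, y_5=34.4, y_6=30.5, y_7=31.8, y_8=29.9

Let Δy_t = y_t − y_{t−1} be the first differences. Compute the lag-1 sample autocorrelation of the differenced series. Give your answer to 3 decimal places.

-0.826

First differences Δy: 0.2, 3.2, -5.3, 6.6, -3.9, 1.3, -1.9
Mean of differences = 0.0286
Numerator Σ(Δy_t−Δȳ)(Δy_{t+1}−Δȳ) = -84.6351
Denominator Σ(Δy_t−Δȳ)² = 102.4343
r_1(Δy) = -84.6351 / 102.4343 = -0.826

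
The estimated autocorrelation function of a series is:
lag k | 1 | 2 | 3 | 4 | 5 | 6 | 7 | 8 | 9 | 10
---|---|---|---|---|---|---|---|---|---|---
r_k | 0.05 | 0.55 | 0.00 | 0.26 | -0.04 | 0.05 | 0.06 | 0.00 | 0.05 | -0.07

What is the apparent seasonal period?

2

The largest autocorrelation is r_2 = 0.55, with a weaker echo at lag 4 (0.26); the remaining lags stay at or below 0.06.
The dominant spike at lag 2 indicates a seasonal period of 2.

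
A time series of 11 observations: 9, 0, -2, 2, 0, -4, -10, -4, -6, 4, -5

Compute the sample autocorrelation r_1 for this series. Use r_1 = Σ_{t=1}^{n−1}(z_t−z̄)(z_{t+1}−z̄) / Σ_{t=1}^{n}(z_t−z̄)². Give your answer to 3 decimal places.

Mean z̄ = (9 + 0 − 2 + 2 + 0 − 4 − 10 − 4 − 6 + 4 − 5)/11 = -1.4545
Numerator Σ_{t=1}^{10}(z_t−z̄)(z_{t+1}−z̄) = 24.7934
Denominator Σ(z_t−z̄)² = 274.7273
r_1 = 24.7934 / 274.7273 = 0.090

0.090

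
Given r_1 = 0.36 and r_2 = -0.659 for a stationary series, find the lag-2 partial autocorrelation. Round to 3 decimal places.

φ_{22} = (r_2 − r_1²) / (1 − r_1²)
r_1² = (0.36)² = 0.1296
Numerator = -0.659 − 0.1296 = -0.7886; denominator = 1 − 0.1296 = 0.8704
φ_{22} = -0.7886 / 0.8704 = -0.906

-0.906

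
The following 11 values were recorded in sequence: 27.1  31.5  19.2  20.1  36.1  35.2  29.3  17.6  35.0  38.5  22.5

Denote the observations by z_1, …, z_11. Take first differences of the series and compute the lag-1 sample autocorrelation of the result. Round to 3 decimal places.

First differences Δz: 4.4, -12.3, 0.9, 16.0, -0.9, -5.9, -11.7, 17.4, 3.5, -16.0
Mean of differences = -0.4600
Numerator Σ(Δz_t−Δz̄)(Δz_{t+1}−Δz̄) = -186.5216
Denominator Σ(Δz_t−Δz̄)² = 1168.8640
r_1(Δz) = -186.5216 / 1168.8640 = -0.160

-0.160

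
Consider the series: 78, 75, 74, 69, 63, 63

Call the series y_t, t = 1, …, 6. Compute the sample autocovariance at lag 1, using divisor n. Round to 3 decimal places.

18.593

Mean ȳ = (78 + 75 + 74 + 69 + 63 + 63)/6 = 70.3333
Σ_{t=1}^{5}(y_t−ȳ)(y_{t+1}−ȳ) = 111.5556
γ_1 = 111.5556 / 6 = 18.593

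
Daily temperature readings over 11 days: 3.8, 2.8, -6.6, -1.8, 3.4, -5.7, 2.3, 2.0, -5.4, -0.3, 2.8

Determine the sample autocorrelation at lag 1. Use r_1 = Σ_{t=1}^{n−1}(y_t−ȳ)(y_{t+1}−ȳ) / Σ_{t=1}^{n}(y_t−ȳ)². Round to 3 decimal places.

-0.267

Mean ȳ = (3.8 + 2.8 − 6.6 − 1.8 + 3.4 − 5.7 + 2.3 + 2.0 − 5.4 − 0.3 + 2.8)/11 = -0.2455
Numerator Σ_{t=1}^{10}(y_t−ȳ)(y_{t+1}−ȳ) = -42.3330
Denominator Σ(y_t−ȳ)² = 158.8473
r_1 = -42.3330 / 158.8473 = -0.267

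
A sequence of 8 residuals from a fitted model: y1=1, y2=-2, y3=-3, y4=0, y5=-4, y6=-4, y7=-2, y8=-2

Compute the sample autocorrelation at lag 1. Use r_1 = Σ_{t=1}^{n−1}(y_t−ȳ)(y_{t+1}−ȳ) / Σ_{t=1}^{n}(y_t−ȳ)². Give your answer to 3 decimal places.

Mean ȳ = (1 − 2 − 3 + 0 − 4 − 4 − 2 − 2)/8 = -2.0000
Deviations from mean: 3.0000, 0.0000, -1.0000, 2.0000, -2.0000, -2.0000, 0.0000, 0.0000
Σ(y_t−ȳ)(y_{t+1}−ȳ) = (0.0000) + (0.0000) + (-2.0000) + (-4.0000) + (4.0000) + (0.0000) + (0.0000) = -2.0000
Denominator Σ(y_t−ȳ)² = 22.0000
r_1 = -2.0000 / 22.0000 = -0.091

-0.091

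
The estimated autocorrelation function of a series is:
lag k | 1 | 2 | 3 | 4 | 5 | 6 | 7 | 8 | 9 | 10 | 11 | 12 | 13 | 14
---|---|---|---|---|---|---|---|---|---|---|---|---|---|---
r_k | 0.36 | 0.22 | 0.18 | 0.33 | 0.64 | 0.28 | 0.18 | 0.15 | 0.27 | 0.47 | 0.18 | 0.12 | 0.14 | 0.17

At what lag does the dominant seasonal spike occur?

5

The largest autocorrelation is r_5 = 0.64, with a weaker echo at lag 10 (0.47); the remaining lags stay at or below 0.36. The elevated value at lag 1 (0.36), dropping to 0.22 at lag 2, reflects decaying short-term dependence rather than seasonality.
The dominant spike at lag 5 indicates a seasonal period of 5.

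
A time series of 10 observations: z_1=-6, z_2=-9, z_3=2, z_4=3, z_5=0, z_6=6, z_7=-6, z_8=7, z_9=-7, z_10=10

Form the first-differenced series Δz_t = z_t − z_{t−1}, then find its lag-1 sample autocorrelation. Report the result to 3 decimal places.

First differences Δz: -3, 11, 1, -3, 6, -12, 13, -14, 17
Mean of differences = 1.7778
Numerator Σ(Δz_t−Δz̄)(Δz_{t+1}−Δz̄) = -697.7160
Denominator Σ(Δz_t−Δz̄)² = 945.5556
r_1(Δz) = -697.7160 / 945.5556 = -0.738

-0.738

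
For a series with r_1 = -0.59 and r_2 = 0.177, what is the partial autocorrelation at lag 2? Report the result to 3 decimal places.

-0.262

φ_{22} = (r_2 − r_1²) / (1 − r_1²)
r_1² = (-0.59)² = 0.3481
Numerator = 0.177 − 0.3481 = -0.1711; denominator = 1 − 0.3481 = 0.6519
φ_{22} = -0.1711 / 0.6519 = -0.262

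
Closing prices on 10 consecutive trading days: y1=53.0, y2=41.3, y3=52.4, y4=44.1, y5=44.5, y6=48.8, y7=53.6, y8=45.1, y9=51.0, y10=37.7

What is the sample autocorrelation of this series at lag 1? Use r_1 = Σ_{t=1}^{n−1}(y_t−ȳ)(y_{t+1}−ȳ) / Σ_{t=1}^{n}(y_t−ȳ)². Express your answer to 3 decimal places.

-0.468

Mean ȳ = (53.0 + 41.3 + 52.4 + 44.1 + 44.5 + 48.8 + 53.6 + 45.1 + 51.0 + 37.7)/10 = 47.1500
Numerator Σ_{t=1}^{9}(y_t−ȳ)(y_{t+1}−ȳ) = -124.0925
Denominator Σ(y_t−ȳ)² = 264.9850
r_1 = -124.0925 / 264.9850 = -0.468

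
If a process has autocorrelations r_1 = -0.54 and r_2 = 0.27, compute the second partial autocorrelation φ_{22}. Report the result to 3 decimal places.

-0.030

φ_{22} = (r_2 − r_1²) / (1 − r_1²)
r_1² = (-0.54)² = 0.2916
Numerator = 0.27 − 0.2916 = -0.0216; denominator = 1 − 0.2916 = 0.7084
φ_{22} = -0.0216 / 0.7084 = -0.030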